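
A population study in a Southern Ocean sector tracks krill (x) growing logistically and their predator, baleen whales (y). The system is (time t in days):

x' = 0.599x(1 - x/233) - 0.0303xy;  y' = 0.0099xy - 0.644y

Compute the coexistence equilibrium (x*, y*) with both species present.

x* ≈ 65.1, y* ≈ 14.2

From dy/dt = 0 with y > 0: 0.0099x* = 0.644, so x* = 65.1.
Substitute into dx/dt = 0: 0.599(1 - 65.1/233) = 0.0303y*.
The bracket is 0.721, giving y* = 0.432/0.0303 = 14.2.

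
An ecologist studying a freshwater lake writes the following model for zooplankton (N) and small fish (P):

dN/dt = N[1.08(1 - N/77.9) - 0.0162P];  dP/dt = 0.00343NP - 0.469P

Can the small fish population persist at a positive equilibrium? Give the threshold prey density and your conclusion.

Threshold N = 137; K < 137, so no, the predator goes extinct.

The predator equation gives dP/dt > 0 only when N > 0.469/0.00343 = 137.
Without the predator, N → K = 77.9. Since 77.9 < 137, the predator cannot invade.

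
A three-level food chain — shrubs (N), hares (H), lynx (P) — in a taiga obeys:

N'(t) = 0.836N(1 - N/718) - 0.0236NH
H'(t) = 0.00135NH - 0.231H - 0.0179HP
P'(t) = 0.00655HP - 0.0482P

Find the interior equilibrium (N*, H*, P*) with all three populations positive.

From dP/dt = 0: 0.00655H* = 0.0482, so H* = 7.36.
From dN/dt = 0: 0.836(1 - N*/718) = 0.0236·7.36, giving N* = 718·(1 - 0.208) = 569.
From dH/dt = 0: 0.00135·569 - 0.231 = 0.0179P*, so P* = 0.537/0.0179 = 30.

N* ≈ 569, H* ≈ 7.36, P* ≈ 30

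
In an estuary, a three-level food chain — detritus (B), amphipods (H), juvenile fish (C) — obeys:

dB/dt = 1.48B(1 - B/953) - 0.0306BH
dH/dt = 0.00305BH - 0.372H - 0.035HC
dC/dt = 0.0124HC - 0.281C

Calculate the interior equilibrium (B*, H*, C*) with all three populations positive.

From dC/dt = 0: 0.0124H* = 0.281, so H* = 22.7.
From dB/dt = 0: 1.48(1 - B*/953) = 0.0306·22.7, giving B* = 953·(1 - 0.469) = 506.
From dH/dt = 0: 0.00305·506 - 0.372 = 0.035C*, so C* = 1.17/0.035 = 33.5.

B* ≈ 506, H* ≈ 22.7, C* ≈ 33.5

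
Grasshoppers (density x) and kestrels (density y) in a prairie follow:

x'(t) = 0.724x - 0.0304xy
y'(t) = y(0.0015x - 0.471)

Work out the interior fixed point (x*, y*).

Set dy/dt = 0 with y > 0: 0.0015x - 0.471 = 0, so x* = 0.471/0.0015 = 314.
Set dx/dt = 0 with x > 0: 0.724 - 0.0304y = 0, so y* = 0.724/0.0304 = 23.8.

x* ≈ 314, y* ≈ 23.8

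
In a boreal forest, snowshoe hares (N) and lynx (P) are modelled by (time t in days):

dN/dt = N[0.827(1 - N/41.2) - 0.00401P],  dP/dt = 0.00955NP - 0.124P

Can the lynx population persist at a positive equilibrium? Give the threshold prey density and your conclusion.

Threshold N = 13; K > 13, so yes, the predator persists.

The predator equation gives dP/dt > 0 only when N > 0.124/0.00955 = 13.
Without the predator, N → K = 41.2. Since 41.2 > 13, the predator can invade and persist.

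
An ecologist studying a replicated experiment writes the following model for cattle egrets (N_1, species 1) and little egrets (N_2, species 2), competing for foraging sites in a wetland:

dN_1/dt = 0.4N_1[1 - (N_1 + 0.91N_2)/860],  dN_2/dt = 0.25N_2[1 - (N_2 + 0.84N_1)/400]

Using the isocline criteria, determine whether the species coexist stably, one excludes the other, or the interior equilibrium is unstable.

species 1 excludes species 2

Compare the nullcline intercepts: K1/α12 = 860/0.91 = 945 > K2 = 400; K2/α21 = 400/0.84 = 476 < K1 = 860.
Since the inequalities point opposite ways, species 1 can invade but species 2 cannot.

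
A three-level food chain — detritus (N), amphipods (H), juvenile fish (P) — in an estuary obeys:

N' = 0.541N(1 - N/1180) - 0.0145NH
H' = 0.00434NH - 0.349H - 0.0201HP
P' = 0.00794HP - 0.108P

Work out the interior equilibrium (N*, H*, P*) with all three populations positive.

N* ≈ 750, H* ≈ 13.6, P* ≈ 145

From dP/dt = 0: 0.00794H* = 0.108, so H* = 13.6.
From dN/dt = 0: 0.541(1 - N*/1180) = 0.0145·13.6, giving N* = 1180·(1 - 0.365) = 750.
From dH/dt = 0: 0.00434·750 - 0.349 = 0.0201P*, so P* = 2.91/0.0201 = 145.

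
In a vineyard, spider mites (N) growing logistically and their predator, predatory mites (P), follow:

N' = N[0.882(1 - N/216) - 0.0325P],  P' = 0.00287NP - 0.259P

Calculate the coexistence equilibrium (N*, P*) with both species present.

N* ≈ 90.2, P* ≈ 15.8

From dP/dt = 0 with P > 0: 0.00287N* = 0.259, so N* = 90.2.
Substitute into dN/dt = 0: 0.882(1 - 90.2/216) = 0.0325P*.
The bracket is 0.582, giving P* = 0.514/0.0325 = 15.8.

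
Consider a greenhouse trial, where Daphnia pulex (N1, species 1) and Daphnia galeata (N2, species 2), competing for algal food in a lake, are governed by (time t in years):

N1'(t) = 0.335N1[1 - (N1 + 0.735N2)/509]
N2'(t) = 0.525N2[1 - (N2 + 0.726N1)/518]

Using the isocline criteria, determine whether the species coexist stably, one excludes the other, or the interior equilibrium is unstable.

Compare the nullcline intercepts: K1/α12 = 509/0.735 = 693 > K2 = 518; K2/α21 = 518/0.726 = 713 > K1 = 509.
Since both inequalities hold, each species can invade when rare, so the interior equilibrium is stable.

stable coexistence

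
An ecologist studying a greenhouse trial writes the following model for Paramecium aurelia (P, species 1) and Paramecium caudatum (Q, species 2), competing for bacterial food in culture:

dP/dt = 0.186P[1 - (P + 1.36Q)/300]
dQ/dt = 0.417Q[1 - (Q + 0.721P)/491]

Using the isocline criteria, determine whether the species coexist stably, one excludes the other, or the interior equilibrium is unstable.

species 2 excludes species 1

Compare the nullcline intercepts: K1/α12 = 300/1.36 = 221 < K2 = 491; K2/α21 = 491/0.721 = 681 > K1 = 300.
Since the inequalities point opposite ways, species 2 can invade but species 1 cannot.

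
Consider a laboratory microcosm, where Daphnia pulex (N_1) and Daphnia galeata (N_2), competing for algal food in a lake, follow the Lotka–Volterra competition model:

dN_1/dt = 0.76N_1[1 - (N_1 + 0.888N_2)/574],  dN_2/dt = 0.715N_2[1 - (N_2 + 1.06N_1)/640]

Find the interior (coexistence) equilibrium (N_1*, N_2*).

N_1* ≈ 96.7, N_2* ≈ 537

Setting both brackets to zero gives the nullclines N_1 + 0.888N_2 = 574 and 1.06N_1 + N_2 = 640.
Substituting N_2 = 640 - 1.06N_1 into the first: N_1(1 - 0.888·1.06) = 574 - 0.888·640.
So N_1* = 5.68/0.0587 = 96.7, and then N_2* = 640 - 1.06·96.7 = 537.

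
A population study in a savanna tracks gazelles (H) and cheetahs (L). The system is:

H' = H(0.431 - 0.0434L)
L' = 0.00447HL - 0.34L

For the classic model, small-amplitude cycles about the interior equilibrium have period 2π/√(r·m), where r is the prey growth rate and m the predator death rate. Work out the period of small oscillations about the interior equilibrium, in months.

Here r = 0.431 and m = 0.34, so r·m = 0.147.
ω = √0.147 = 0.383 per month, hence T = 2π/ω ≈ 16.4 months.

T ≈ 16.4 months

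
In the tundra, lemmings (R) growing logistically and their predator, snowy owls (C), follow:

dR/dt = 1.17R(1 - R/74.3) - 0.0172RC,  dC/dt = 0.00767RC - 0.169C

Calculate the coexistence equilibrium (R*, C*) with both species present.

R* ≈ 22, C* ≈ 47.9

From dC/dt = 0 with C > 0: 0.00767R* = 0.169, so R* = 22.
Substitute into dR/dt = 0: 1.17(1 - 22/74.3) = 0.0172C*.
The bracket is 0.703, giving C* = 0.823/0.0172 = 47.9.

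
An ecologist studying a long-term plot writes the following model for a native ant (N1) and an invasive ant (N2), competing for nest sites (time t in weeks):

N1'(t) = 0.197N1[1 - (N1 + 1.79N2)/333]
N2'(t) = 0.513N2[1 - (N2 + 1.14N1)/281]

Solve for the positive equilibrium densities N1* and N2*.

N1* ≈ 163, N2* ≈ 94.8

Setting both brackets to zero gives the nullclines N1 + 1.79N2 = 333 and 1.14N1 + N2 = 281.
Substituting N2 = 281 - 1.14N1 into the first: N1(1 - 1.79·1.14) = 333 - 1.79·281.
So N1* = -170/-1.04 = 163, and then N2* = 281 - 1.14·163 = 94.8.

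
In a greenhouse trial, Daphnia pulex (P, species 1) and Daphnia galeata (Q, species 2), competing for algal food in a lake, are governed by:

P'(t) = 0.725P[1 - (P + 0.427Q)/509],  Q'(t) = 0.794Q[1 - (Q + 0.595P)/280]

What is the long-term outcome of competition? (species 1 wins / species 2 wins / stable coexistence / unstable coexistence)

Compare the nullcline intercepts: K1/α12 = 509/0.427 = 1190 > K2 = 280; K2/α21 = 280/0.595 = 471 < K1 = 509.
Since the inequalities point opposite ways, species 1 can invade but species 2 cannot.

species 1 excludes species 2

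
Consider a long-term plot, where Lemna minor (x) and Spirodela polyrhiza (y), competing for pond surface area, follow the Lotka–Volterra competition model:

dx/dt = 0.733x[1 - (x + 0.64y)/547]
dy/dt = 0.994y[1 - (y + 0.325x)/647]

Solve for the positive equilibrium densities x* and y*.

Setting both brackets to zero gives the nullclines x + 0.64y = 547 and 0.325x + y = 647.
Substituting y = 647 - 0.325x into the first: x(1 - 0.64·0.325) = 547 - 0.64·647.
So x* = 133/0.792 = 168, and then y* = 647 - 0.325·168 = 592.

x* ≈ 168, y* ≈ 592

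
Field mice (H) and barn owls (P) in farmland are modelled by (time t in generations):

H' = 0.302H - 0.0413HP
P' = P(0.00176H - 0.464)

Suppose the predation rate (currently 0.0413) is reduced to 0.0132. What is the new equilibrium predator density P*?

At the interior fixed point, setting dH/dt = 0 with H > 0 fixes P* = (prey growth rate)/(HP coefficient) — independent of the other coefficients.
With the change, P* = 0.302/0.0132 = 22.9; it rises from 7.31.

P* ≈ 22.9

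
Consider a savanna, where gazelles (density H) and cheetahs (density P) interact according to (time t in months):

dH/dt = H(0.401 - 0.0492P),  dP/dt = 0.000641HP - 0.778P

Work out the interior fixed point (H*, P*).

Set dP/dt = 0 with P > 0: 0.000641H - 0.778 = 0, so H* = 0.778/0.000641 = 1210.
Set dH/dt = 0 with H > 0: 0.401 - 0.0492P = 0, so P* = 0.401/0.0492 = 8.15.

H* ≈ 1210, P* ≈ 8.15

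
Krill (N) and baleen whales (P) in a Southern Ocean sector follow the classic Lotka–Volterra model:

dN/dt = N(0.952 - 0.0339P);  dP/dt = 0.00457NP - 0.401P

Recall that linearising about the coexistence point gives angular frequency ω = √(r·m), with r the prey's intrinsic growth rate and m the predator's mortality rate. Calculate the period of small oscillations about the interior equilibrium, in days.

T ≈ 10.2 days

Here r = 0.952 and m = 0.401, so r·m = 0.382.
ω = √0.382 = 0.618 per day, hence T = 2π/ω ≈ 10.2 days.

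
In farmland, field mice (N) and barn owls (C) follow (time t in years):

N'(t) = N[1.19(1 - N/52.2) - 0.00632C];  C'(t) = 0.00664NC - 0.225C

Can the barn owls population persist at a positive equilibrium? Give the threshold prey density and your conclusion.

Threshold N = 33.9; K > 33.9, so yes, the predator persists.

The predator equation gives dC/dt > 0 only when N > 0.225/0.00664 = 33.9.
Without the predator, N → K = 52.2. Since 52.2 > 33.9, the predator can invade and persist.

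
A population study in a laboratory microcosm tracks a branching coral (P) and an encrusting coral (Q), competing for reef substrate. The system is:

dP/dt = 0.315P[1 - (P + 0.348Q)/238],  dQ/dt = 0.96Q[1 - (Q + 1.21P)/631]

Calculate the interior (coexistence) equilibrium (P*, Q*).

P* ≈ 31.8, Q* ≈ 593

Setting both brackets to zero gives the nullclines P + 0.348Q = 238 and 1.21P + Q = 631.
Substituting Q = 631 - 1.21P into the first: P(1 - 0.348·1.21) = 238 - 0.348·631.
So P* = 18.4/0.579 = 31.8, and then Q* = 631 - 1.21·31.8 = 593.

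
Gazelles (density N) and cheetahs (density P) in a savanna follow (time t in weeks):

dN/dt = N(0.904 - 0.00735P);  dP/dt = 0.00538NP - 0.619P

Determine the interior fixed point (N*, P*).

N* ≈ 115, P* ≈ 123

Set dP/dt = 0 with P > 0: 0.00538N - 0.619 = 0, so N* = 0.619/0.00538 = 115.
Set dN/dt = 0 with N > 0: 0.904 - 0.00735P = 0, so P* = 0.904/0.00735 = 123.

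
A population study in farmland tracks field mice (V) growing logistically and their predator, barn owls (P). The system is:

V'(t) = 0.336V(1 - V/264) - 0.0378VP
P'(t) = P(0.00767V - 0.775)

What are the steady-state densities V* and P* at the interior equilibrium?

From dP/dt = 0 with P > 0: 0.00767V* = 0.775, so V* = 101.
Substitute into dV/dt = 0: 0.336(1 - 101/264) = 0.0378P*.
The bracket is 0.617, giving P* = 0.207/0.0378 = 5.49.

V* ≈ 101, P* ≈ 5.49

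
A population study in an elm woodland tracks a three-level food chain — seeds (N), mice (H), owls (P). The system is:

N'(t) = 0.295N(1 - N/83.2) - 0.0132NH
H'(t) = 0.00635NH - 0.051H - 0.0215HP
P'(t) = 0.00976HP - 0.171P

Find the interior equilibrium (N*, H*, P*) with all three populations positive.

N* ≈ 18, H* ≈ 17.5, P* ≈ 2.94

From dP/dt = 0: 0.00976H* = 0.171, so H* = 17.5.
From dN/dt = 0: 0.295(1 - N*/83.2) = 0.0132·17.5, giving N* = 83.2·(1 - 0.784) = 18.
From dH/dt = 0: 0.00635·18 - 0.051 = 0.0215P*, so P* = 0.0631/0.0215 = 2.94.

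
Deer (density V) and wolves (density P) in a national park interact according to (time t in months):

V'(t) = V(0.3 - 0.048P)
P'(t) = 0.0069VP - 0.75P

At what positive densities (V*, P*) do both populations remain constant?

Set dP/dt = 0 with P > 0: 0.0069V - 0.75 = 0, so V* = 0.75/0.0069 = 109.
Set dV/dt = 0 with V > 0: 0.3 - 0.048P = 0, so P* = 0.3/0.048 = 6.25.

V* ≈ 109, P* ≈ 6.25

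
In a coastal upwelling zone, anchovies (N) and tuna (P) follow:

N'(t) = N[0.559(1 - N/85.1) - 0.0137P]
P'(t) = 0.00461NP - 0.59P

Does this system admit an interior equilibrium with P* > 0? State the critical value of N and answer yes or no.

Threshold N = 128; K < 128, so no, the predator goes extinct.

The predator equation gives dP/dt > 0 only when N > 0.59/0.00461 = 128.
Without the predator, N → K = 85.1. Since 85.1 < 128, the predator cannot invade.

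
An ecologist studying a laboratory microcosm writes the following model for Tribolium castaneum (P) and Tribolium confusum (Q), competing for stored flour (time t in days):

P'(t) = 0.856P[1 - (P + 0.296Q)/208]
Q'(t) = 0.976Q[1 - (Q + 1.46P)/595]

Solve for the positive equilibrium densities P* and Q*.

Setting both brackets to zero gives the nullclines P + 0.296Q = 208 and 1.46P + Q = 595.
Substituting Q = 595 - 1.46P into the first: P(1 - 0.296·1.46) = 208 - 0.296·595.
So P* = 31.9/0.568 = 56.1, and then Q* = 595 - 1.46·56.1 = 513.

P* ≈ 56.1, Q* ≈ 513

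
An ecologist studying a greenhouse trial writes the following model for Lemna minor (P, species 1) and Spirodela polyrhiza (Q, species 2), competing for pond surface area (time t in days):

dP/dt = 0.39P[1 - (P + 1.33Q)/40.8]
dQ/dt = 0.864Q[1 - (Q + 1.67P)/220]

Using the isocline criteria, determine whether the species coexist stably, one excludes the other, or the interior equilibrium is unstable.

species 2 excludes species 1

Compare the nullcline intercepts: K1/α12 = 40.8/1.33 = 30.7 < K2 = 220; K2/α21 = 220/1.67 = 132 > K1 = 40.8.
Since the inequalities point opposite ways, species 2 can invade but species 1 cannot.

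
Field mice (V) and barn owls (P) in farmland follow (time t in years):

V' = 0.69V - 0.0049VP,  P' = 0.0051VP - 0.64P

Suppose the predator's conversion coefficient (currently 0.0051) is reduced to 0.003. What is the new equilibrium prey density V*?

At the interior fixed point, setting dP/dt = 0 with P > 0 fixes V* = (predator death rate)/(VP coefficient) — independent of the other coefficients.
With the change, V* = 0.64/0.003 = 213; it rises from 125.

V* ≈ 213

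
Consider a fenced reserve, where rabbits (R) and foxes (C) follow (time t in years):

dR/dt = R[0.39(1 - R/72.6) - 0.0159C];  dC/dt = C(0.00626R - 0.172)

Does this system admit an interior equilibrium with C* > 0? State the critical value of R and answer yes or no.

Threshold R = 27.5; K > 27.5, so yes, the predator persists.

The predator equation gives dC/dt > 0 only when R > 0.172/0.00626 = 27.5.
Without the predator, R → K = 72.6. Since 72.6 > 27.5, the predator can invade and persist.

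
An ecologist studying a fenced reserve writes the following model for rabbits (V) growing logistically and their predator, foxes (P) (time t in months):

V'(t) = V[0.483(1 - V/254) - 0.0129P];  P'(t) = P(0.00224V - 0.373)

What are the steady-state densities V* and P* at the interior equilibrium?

From dP/dt = 0 with P > 0: 0.00224V* = 0.373, so V* = 167.
Substitute into dV/dt = 0: 0.483(1 - 167/254) = 0.0129P*.
The bracket is 0.344, giving P* = 0.166/0.0129 = 12.9.

V* ≈ 167, P* ≈ 12.9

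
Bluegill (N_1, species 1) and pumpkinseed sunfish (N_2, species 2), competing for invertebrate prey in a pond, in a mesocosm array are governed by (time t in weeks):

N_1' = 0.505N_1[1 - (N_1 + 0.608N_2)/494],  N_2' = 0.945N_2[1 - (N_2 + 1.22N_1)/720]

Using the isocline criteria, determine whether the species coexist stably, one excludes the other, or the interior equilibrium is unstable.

stable coexistence

Compare the nullcline intercepts: K1/α12 = 494/0.608 = 812 > K2 = 720; K2/α21 = 720/1.22 = 590 > K1 = 494.
Since both inequalities hold, each species can invade when rare, so the interior equilibrium is stable.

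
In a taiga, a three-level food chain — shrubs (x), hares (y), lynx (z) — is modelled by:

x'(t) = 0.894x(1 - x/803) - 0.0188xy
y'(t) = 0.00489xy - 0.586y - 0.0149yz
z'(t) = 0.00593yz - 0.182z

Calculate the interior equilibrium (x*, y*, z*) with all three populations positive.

x* ≈ 285, y* ≈ 30.7, z* ≈ 54.1

From dz/dt = 0: 0.00593y* = 0.182, so y* = 30.7.
From dx/dt = 0: 0.894(1 - x*/803) = 0.0188·30.7, giving x* = 803·(1 - 0.645) = 285.
From dy/dt = 0: 0.00489·285 - 0.586 = 0.0149z*, so z* = 0.806/0.0149 = 54.1.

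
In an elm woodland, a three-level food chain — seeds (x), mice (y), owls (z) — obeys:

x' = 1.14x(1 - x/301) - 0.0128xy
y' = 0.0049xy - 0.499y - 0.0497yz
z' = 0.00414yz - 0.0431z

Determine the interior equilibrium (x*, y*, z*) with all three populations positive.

From dz/dt = 0: 0.00414y* = 0.0431, so y* = 10.4.
From dx/dt = 0: 1.14(1 - x*/301) = 0.0128·10.4, giving x* = 301·(1 - 0.117) = 266.
From dy/dt = 0: 0.0049·266 - 0.499 = 0.0497z*, so z* = 0.803/0.0497 = 16.2.

x* ≈ 266, y* ≈ 10.4, z* ≈ 16.2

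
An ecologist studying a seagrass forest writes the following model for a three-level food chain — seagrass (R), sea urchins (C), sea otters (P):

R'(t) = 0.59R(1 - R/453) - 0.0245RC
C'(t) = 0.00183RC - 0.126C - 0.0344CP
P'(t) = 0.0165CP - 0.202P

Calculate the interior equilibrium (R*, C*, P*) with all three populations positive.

R* ≈ 223, C* ≈ 12.2, P* ≈ 8.18

From dP/dt = 0: 0.0165C* = 0.202, so C* = 12.2.
From dR/dt = 0: 0.59(1 - R*/453) = 0.0245·12.2, giving R* = 453·(1 - 0.508) = 223.
From dC/dt = 0: 0.00183·223 - 0.126 = 0.0344P*, so P* = 0.282/0.0344 = 8.18.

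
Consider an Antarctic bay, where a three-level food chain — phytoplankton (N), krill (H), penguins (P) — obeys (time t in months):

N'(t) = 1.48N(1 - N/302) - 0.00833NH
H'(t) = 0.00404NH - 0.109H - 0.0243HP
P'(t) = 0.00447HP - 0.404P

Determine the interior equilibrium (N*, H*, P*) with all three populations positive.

N* ≈ 148, H* ≈ 90.4, P* ≈ 20.2

From dP/dt = 0: 0.00447H* = 0.404, so H* = 90.4.
From dN/dt = 0: 1.48(1 - N*/302) = 0.00833·90.4, giving N* = 302·(1 - 0.509) = 148.
From dH/dt = 0: 0.00404·148 - 0.109 = 0.0243P*, so P* = 0.49/0.0243 = 20.2.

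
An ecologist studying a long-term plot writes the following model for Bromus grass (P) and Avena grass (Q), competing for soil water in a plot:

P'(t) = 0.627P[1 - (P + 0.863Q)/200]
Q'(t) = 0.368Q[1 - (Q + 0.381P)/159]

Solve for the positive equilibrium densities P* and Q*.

Setting both brackets to zero gives the nullclines P + 0.863Q = 200 and 0.381P + Q = 159.
Substituting Q = 159 - 0.381P into the first: P(1 - 0.863·0.381) = 200 - 0.863·159.
So P* = 62.8/0.671 = 93.5, and then Q* = 159 - 0.381·93.5 = 123.

P* ≈ 93.5, Q* ≈ 123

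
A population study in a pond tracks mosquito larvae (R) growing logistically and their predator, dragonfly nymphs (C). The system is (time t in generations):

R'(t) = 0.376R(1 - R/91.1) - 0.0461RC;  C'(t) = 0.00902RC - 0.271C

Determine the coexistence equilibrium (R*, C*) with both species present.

R* ≈ 30, C* ≈ 5.47

From dC/dt = 0 with C > 0: 0.00902R* = 0.271, so R* = 30.
Substitute into dR/dt = 0: 0.376(1 - 30/91.1) = 0.0461C*.
The bracket is 0.67, giving C* = 0.252/0.0461 = 5.47.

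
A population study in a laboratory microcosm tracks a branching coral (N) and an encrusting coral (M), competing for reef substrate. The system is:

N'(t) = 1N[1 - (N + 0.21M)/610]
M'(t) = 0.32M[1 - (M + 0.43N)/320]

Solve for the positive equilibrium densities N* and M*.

Setting both brackets to zero gives the nullclines N + 0.21M = 610 and 0.43N + M = 320.
Substituting M = 320 - 0.43N into the first: N(1 - 0.21·0.43) = 610 - 0.21·320.
So N* = 543/0.91 = 597, and then M* = 320 - 0.43·597 = 63.4.

N* ≈ 597, M* ≈ 63.4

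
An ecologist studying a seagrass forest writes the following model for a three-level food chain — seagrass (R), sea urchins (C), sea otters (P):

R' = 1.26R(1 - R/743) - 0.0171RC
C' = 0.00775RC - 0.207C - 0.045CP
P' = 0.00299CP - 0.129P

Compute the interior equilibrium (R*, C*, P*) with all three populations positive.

From dP/dt = 0: 0.00299C* = 0.129, so C* = 43.1.
From dR/dt = 0: 1.26(1 - R*/743) = 0.0171·43.1, giving R* = 743·(1 - 0.586) = 308.
From dC/dt = 0: 0.00775·308 - 0.207 = 0.045P*, so P* = 2.18/0.045 = 48.4.

R* ≈ 308, C* ≈ 43.1, P* ≈ 48.4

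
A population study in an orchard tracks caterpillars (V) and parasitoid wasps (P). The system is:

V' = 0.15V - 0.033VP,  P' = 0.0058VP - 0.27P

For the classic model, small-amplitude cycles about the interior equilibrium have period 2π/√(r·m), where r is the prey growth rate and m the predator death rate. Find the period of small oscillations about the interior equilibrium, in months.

Here r = 0.15 and m = 0.27, so r·m = 0.0405.
ω = √0.0405 = 0.201 per month, hence T = 2π/ω ≈ 31.2 months.

T ≈ 31.2 months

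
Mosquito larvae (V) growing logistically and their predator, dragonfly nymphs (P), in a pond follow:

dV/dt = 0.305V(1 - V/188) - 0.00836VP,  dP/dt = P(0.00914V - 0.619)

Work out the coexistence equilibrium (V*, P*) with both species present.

V* ≈ 67.7, P* ≈ 23.3

From dP/dt = 0 with P > 0: 0.00914V* = 0.619, so V* = 67.7.
Substitute into dV/dt = 0: 0.305(1 - 67.7/188) = 0.00836P*.
The bracket is 0.64, giving P* = 0.195/0.00836 = 23.3.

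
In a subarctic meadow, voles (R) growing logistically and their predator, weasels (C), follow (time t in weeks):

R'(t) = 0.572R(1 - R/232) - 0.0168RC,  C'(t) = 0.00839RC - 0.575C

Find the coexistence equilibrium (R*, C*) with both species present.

R* ≈ 68.5, C* ≈ 24

From dC/dt = 0 with C > 0: 0.00839R* = 0.575, so R* = 68.5.
Substitute into dR/dt = 0: 0.572(1 - 68.5/232) = 0.0168C*.
The bracket is 0.705, giving C* = 0.403/0.0168 = 24.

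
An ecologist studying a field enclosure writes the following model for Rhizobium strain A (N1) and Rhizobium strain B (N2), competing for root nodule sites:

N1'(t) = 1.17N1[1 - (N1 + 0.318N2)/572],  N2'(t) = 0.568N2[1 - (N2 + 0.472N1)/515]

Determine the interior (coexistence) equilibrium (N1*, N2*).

Setting both brackets to zero gives the nullclines N1 + 0.318N2 = 572 and 0.472N1 + N2 = 515.
Substituting N2 = 515 - 0.472N1 into the first: N1(1 - 0.318·0.472) = 572 - 0.318·515.
So N1* = 408/0.85 = 480, and then N2* = 515 - 0.472·480 = 288.

N1* ≈ 480, N2* ≈ 288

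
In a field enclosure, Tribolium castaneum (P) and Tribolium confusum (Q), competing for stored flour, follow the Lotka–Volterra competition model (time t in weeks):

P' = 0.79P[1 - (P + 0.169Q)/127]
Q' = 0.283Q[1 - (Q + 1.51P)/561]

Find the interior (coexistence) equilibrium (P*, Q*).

Setting both brackets to zero gives the nullclines P + 0.169Q = 127 and 1.51P + Q = 561.
Substituting Q = 561 - 1.51P into the first: P(1 - 0.169·1.51) = 127 - 0.169·561.
So P* = 32.2/0.745 = 43.2, and then Q* = 561 - 1.51·43.2 = 496.

P* ≈ 43.2, Q* ≈ 496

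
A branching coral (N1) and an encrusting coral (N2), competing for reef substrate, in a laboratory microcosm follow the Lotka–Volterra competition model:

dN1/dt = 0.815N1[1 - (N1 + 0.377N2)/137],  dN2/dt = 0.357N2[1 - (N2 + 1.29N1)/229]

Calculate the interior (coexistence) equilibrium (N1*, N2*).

Setting both brackets to zero gives the nullclines N1 + 0.377N2 = 137 and 1.29N1 + N2 = 229.
Substituting N2 = 229 - 1.29N1 into the first: N1(1 - 0.377·1.29) = 137 - 0.377·229.
So N1* = 50.7/0.514 = 98.6, and then N2* = 229 - 1.29·98.6 = 102.

N1* ≈ 98.6, N2* ≈ 102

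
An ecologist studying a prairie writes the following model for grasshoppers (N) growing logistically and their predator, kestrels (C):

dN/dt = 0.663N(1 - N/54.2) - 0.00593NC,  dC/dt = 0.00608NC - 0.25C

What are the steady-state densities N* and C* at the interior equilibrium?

N* ≈ 41.1, C* ≈ 27

From dC/dt = 0 with C > 0: 0.00608N* = 0.25, so N* = 41.1.
Substitute into dN/dt = 0: 0.663(1 - 41.1/54.2) = 0.00593C*.
The bracket is 0.241, giving C* = 0.16/0.00593 = 27.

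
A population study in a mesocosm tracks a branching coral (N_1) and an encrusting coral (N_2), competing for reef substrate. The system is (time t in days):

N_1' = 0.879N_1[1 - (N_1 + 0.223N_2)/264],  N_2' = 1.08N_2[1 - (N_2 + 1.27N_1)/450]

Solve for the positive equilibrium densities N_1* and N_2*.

Setting both brackets to zero gives the nullclines N_1 + 0.223N_2 = 264 and 1.27N_1 + N_2 = 450.
Substituting N_2 = 450 - 1.27N_1 into the first: N_1(1 - 0.223·1.27) = 264 - 0.223·450.
So N_1* = 164/0.717 = 228, and then N_2* = 450 - 1.27·228 = 160.

N_1* ≈ 228, N_2* ≈ 160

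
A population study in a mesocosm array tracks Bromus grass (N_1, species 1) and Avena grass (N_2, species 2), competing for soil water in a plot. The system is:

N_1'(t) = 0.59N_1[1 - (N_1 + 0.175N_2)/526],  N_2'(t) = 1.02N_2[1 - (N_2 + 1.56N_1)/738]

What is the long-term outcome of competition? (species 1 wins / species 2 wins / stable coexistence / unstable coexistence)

Compare the nullcline intercepts: K1/α12 = 526/0.175 = 3010 > K2 = 738; K2/α21 = 738/1.56 = 473 < K1 = 526.
Since the inequalities point opposite ways, species 1 can invade but species 2 cannot.

species 1 excludes species 2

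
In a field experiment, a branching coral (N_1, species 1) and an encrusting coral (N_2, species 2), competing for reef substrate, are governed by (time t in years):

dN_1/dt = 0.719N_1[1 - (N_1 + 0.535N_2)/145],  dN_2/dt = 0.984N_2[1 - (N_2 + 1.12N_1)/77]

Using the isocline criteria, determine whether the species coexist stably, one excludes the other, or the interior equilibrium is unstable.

Compare the nullcline intercepts: K1/α12 = 145/0.535 = 271 > K2 = 77; K2/α21 = 77/1.12 = 68.8 < K1 = 145.
Since the inequalities point opposite ways, species 1 can invade but species 2 cannot.

species 1 excludes species 2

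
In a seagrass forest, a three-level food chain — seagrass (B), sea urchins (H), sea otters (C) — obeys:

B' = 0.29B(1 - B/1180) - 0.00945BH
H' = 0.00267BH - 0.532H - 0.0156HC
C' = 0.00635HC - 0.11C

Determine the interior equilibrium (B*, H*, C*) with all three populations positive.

B* ≈ 514, H* ≈ 17.3, C* ≈ 53.9

From dC/dt = 0: 0.00635H* = 0.11, so H* = 17.3.
From dB/dt = 0: 0.29(1 - B*/1180) = 0.00945·17.3, giving B* = 1180·(1 - 0.564) = 514.
From dH/dt = 0: 0.00267·514 - 0.532 = 0.0156C*, so C* = 0.84/0.0156 = 53.9.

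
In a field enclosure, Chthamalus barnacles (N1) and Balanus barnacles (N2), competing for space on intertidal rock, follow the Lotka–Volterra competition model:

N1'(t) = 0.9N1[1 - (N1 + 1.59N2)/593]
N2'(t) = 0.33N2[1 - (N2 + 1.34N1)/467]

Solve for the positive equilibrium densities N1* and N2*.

Setting both brackets to zero gives the nullclines N1 + 1.59N2 = 593 and 1.34N1 + N2 = 467.
Substituting N2 = 467 - 1.34N1 into the first: N1(1 - 1.59·1.34) = 593 - 1.59·467.
So N1* = -150/-1.13 = 132, and then N2* = 467 - 1.34·132 = 290.

N1* ≈ 132, N2* ≈ 290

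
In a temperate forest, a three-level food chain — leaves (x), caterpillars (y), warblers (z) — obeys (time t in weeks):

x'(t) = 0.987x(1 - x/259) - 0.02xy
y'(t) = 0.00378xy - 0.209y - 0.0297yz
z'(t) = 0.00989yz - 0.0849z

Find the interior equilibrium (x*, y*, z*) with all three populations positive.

From dz/dt = 0: 0.00989y* = 0.0849, so y* = 8.58.
From dx/dt = 0: 0.987(1 - x*/259) = 0.02·8.58, giving x* = 259·(1 - 0.174) = 214.
From dy/dt = 0: 0.00378·214 - 0.209 = 0.0297z*, so z* = 0.6/0.0297 = 20.2.

x* ≈ 214, y* ≈ 8.58, z* ≈ 20.2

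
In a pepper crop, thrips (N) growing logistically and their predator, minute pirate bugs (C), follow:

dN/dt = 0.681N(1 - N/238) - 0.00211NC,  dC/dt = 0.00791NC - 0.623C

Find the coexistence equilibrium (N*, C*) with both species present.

From dC/dt = 0 with C > 0: 0.00791N* = 0.623, so N* = 78.8.
Substitute into dN/dt = 0: 0.681(1 - 78.8/238) = 0.00211C*.
The bracket is 0.669, giving C* = 0.456/0.00211 = 216.

N* ≈ 78.8, C* ≈ 216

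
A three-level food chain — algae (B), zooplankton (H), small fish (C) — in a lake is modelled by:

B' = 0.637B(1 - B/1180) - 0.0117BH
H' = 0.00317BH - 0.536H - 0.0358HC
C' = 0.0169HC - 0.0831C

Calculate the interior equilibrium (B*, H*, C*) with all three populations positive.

B* ≈ 1070, H* ≈ 4.92, C* ≈ 80.1

From dC/dt = 0: 0.0169H* = 0.0831, so H* = 4.92.
From dB/dt = 0: 0.637(1 - B*/1180) = 0.0117·4.92, giving B* = 1180·(1 - 0.0903) = 1070.
From dH/dt = 0: 0.00317·1070 - 0.536 = 0.0358C*, so C* = 2.87/0.0358 = 80.1.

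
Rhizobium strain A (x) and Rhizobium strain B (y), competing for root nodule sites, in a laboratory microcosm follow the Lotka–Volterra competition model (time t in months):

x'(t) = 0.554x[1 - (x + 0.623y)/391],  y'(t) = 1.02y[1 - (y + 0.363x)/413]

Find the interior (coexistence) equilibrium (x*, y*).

x* ≈ 173, y* ≈ 350

Setting both brackets to zero gives the nullclines x + 0.623y = 391 and 0.363x + y = 413.
Substituting y = 413 - 0.363x into the first: x(1 - 0.623·0.363) = 391 - 0.623·413.
So x* = 134/0.774 = 173, and then y* = 413 - 0.363·173 = 350.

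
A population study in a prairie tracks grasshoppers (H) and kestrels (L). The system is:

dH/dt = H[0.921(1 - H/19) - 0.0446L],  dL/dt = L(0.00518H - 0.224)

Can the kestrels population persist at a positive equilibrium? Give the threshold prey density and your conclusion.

Threshold H = 43.2; K < 43.2, so no, the predator goes extinct.

The predator equation gives dL/dt > 0 only when H > 0.224/0.00518 = 43.2.
Without the predator, H → K = 19. Since 19 < 43.2, the predator cannot invade.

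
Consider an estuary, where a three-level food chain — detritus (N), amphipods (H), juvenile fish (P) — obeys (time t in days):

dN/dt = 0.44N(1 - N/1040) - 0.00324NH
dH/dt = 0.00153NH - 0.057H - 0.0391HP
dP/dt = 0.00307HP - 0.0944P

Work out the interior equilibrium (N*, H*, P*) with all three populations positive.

From dP/dt = 0: 0.00307H* = 0.0944, so H* = 30.7.
From dN/dt = 0: 0.44(1 - N*/1040) = 0.00324·30.7, giving N* = 1040·(1 - 0.226) = 805.
From dH/dt = 0: 0.00153·805 - 0.057 = 0.0391P*, so P* = 1.17/0.0391 = 30.

N* ≈ 805, H* ≈ 30.7, P* ≈ 30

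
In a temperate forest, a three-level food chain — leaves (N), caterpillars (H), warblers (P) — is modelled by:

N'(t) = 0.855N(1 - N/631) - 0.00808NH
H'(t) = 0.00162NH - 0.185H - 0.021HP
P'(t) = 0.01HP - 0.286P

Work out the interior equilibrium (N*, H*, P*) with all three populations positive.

N* ≈ 460, H* ≈ 28.6, P* ≈ 26.7

From dP/dt = 0: 0.01H* = 0.286, so H* = 28.6.
From dN/dt = 0: 0.855(1 - N*/631) = 0.00808·28.6, giving N* = 631·(1 - 0.27) = 460.
From dH/dt = 0: 0.00162·460 - 0.185 = 0.021P*, so P* = 0.561/0.021 = 26.7.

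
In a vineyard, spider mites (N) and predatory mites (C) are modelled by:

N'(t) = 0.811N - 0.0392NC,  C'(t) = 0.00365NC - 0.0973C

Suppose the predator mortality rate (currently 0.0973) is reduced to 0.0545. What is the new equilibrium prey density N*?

N* ≈ 14.9

At the interior fixed point, setting dC/dt = 0 with C > 0 fixes N* = (predator death rate)/(NC coefficient) — independent of the other coefficients.
With the change, N* = 0.0545/0.00365 = 14.9; it falls from 26.7.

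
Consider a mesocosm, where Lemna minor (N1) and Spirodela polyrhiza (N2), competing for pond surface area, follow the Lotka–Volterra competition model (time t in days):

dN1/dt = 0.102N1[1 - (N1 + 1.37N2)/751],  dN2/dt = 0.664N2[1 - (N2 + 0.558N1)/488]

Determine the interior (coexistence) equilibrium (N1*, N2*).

N1* ≈ 350, N2* ≈ 293

Setting both brackets to zero gives the nullclines N1 + 1.37N2 = 751 and 0.558N1 + N2 = 488.
Substituting N2 = 488 - 0.558N1 into the first: N1(1 - 1.37·0.558) = 751 - 1.37·488.
So N1* = 82.4/0.236 = 350, and then N2* = 488 - 0.558·350 = 293.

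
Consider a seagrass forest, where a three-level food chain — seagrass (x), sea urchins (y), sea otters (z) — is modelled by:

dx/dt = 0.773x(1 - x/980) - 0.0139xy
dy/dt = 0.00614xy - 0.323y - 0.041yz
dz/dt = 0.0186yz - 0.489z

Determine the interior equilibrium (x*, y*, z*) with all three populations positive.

From dz/dt = 0: 0.0186y* = 0.489, so y* = 26.3.
From dx/dt = 0: 0.773(1 - x*/980) = 0.0139·26.3, giving x* = 980·(1 - 0.473) = 517.
From dy/dt = 0: 0.00614·517 - 0.323 = 0.041z*, so z* = 2.85/0.041 = 69.5.

x* ≈ 517, y* ≈ 26.3, z* ≈ 69.5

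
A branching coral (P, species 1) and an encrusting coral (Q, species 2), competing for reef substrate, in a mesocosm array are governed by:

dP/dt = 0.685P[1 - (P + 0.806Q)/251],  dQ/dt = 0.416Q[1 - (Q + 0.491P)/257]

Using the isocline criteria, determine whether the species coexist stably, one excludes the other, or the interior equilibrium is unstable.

stable coexistence

Compare the nullcline intercepts: K1/α12 = 251/0.806 = 311 > K2 = 257; K2/α21 = 257/0.491 = 523 > K1 = 251.
Since both inequalities hold, each species can invade when rare, so the interior equilibrium is stable.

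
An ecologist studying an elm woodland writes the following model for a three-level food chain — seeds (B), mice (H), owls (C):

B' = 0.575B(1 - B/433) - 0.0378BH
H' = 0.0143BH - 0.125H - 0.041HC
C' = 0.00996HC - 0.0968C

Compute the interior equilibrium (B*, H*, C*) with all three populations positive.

From dC/dt = 0: 0.00996H* = 0.0968, so H* = 9.72.
From dB/dt = 0: 0.575(1 - B*/433) = 0.0378·9.72, giving B* = 433·(1 - 0.639) = 156.
From dH/dt = 0: 0.0143·156 - 0.125 = 0.041C*, so C* = 2.11/0.041 = 51.5.

B* ≈ 156, H* ≈ 9.72, C* ≈ 51.5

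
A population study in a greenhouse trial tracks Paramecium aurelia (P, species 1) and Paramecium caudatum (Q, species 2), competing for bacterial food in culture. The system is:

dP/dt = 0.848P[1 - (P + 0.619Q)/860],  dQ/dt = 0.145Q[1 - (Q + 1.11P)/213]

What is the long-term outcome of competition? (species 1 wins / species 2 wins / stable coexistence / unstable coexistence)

Compare the nullcline intercepts: K1/α12 = 860/0.619 = 1390 > K2 = 213; K2/α21 = 213/1.11 = 192 < K1 = 860.
Since the inequalities point opposite ways, species 1 can invade but species 2 cannot.

species 1 excludes species 2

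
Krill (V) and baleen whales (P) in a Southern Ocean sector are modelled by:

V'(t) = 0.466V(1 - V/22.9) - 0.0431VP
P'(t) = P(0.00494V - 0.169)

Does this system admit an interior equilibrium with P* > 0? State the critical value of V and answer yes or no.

The predator equation gives dP/dt > 0 only when V > 0.169/0.00494 = 34.2.
Without the predator, V → K = 22.9. Since 22.9 < 34.2, the predator cannot invade.

Threshold V = 34.2; K < 34.2, so no, the predator goes extinct.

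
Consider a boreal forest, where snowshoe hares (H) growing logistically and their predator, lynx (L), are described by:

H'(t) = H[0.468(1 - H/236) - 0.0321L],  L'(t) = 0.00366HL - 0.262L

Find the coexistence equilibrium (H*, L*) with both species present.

H* ≈ 71.6, L* ≈ 10.2

From dL/dt = 0 with L > 0: 0.00366H* = 0.262, so H* = 71.6.
Substitute into dH/dt = 0: 0.468(1 - 71.6/236) = 0.0321L*.
The bracket is 0.697, giving L* = 0.326/0.0321 = 10.2.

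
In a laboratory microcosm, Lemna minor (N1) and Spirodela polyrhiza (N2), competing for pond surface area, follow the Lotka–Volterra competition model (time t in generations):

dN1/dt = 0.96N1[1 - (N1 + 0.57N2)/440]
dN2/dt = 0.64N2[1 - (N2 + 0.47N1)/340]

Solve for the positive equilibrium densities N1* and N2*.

Setting both brackets to zero gives the nullclines N1 + 0.57N2 = 440 and 0.47N1 + N2 = 340.
Substituting N2 = 340 - 0.47N1 into the first: N1(1 - 0.57·0.47) = 440 - 0.57·340.
So N1* = 246/0.732 = 336, and then N2* = 340 - 0.47·336 = 182.

N1* ≈ 336, N2* ≈ 182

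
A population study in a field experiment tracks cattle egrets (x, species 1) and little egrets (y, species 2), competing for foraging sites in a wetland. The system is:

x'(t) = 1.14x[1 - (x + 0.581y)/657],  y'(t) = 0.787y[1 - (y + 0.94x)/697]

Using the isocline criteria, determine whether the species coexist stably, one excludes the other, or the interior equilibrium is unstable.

Compare the nullcline intercepts: K1/α12 = 657/0.581 = 1130 > K2 = 697; K2/α21 = 697/0.94 = 741 > K1 = 657.
Since both inequalities hold, each species can invade when rare, so the interior equilibrium is stable.

stable coexistence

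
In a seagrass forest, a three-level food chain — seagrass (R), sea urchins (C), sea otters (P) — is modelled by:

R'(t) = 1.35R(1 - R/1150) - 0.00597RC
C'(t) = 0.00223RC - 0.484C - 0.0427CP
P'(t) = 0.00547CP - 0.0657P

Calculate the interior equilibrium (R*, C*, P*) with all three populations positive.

R* ≈ 1090, C* ≈ 12, P* ≈ 45.5

From dP/dt = 0: 0.00547C* = 0.0657, so C* = 12.
From dR/dt = 0: 1.35(1 - R*/1150) = 0.00597·12, giving R* = 1150·(1 - 0.0531) = 1090.
From dC/dt = 0: 0.00223·1090 - 0.484 = 0.0427P*, so P* = 1.94/0.0427 = 45.5.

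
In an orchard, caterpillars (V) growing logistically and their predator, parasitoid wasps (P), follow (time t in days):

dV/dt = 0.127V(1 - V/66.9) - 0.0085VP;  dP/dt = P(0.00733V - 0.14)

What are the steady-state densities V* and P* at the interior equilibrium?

V* ≈ 19.1, P* ≈ 10.7

From dP/dt = 0 with P > 0: 0.00733V* = 0.14, so V* = 19.1.
Substitute into dV/dt = 0: 0.127(1 - 19.1/66.9) = 0.0085P*.
The bracket is 0.715, giving P* = 0.0907/0.0085 = 10.7.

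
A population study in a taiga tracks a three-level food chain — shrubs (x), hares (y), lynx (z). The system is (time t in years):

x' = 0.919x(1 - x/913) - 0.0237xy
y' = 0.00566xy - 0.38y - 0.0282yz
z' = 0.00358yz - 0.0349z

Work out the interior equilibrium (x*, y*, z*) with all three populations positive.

From dz/dt = 0: 0.00358y* = 0.0349, so y* = 9.75.
From dx/dt = 0: 0.919(1 - x*/913) = 0.0237·9.75, giving x* = 913·(1 - 0.251) = 683.
From dy/dt = 0: 0.00566·683 - 0.38 = 0.0282z*, so z* = 3.49/0.0282 = 124.

x* ≈ 683, y* ≈ 9.75, z* ≈ 124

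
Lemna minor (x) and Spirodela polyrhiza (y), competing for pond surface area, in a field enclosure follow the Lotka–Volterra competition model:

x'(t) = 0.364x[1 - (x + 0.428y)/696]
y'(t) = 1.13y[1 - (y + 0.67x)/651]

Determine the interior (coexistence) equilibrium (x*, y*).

Setting both brackets to zero gives the nullclines x + 0.428y = 696 and 0.67x + y = 651.
Substituting y = 651 - 0.67x into the first: x(1 - 0.428·0.67) = 696 - 0.428·651.
So x* = 417/0.713 = 585, and then y* = 651 - 0.67·585 = 259.

x* ≈ 585, y* ≈ 259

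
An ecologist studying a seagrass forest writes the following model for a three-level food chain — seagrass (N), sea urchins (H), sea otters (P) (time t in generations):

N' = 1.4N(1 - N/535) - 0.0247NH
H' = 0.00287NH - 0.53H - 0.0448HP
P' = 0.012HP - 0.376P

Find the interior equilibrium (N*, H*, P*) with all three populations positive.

N* ≈ 239, H* ≈ 31.3, P* ≈ 3.5

From dP/dt = 0: 0.012H* = 0.376, so H* = 31.3.
From dN/dt = 0: 1.4(1 - N*/535) = 0.0247·31.3, giving N* = 535·(1 - 0.553) = 239.
From dH/dt = 0: 0.00287·239 - 0.53 = 0.0448P*, so P* = 0.157/0.0448 = 3.5.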